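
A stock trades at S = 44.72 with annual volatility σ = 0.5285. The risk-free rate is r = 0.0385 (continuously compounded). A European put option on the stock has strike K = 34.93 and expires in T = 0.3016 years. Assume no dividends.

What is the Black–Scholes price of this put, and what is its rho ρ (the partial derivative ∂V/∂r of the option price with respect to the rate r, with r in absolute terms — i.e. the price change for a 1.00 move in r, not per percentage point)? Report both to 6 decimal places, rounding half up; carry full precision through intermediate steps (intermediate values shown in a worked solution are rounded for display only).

price = 1.156365
ρ = -2.372002

σ√T = 0.5285·√0.3016 = 0.290242
d₁ = (ln(S/K) + (r+σ²/2)T) / (σ√T) = (ln(44.72/34.93) + (0.0385+0.5285²/2)·0.3016) / 0.290242 = (0.247075 + 0.053732) / 0.290242 = 1.036399
d₂ = d₁ − σ√T = 1.036399 − 0.290242 = 0.746156
e^{−rT} = e^{−0.0385·0.3016} = 0.988456
N(−d₁) = 0.150008,  N(−d₂) = 0.227787
Put price V = K·e^{−rT}·N(−d₂) − S·N(−d₁) = 7.864729 − 6.708364 = 1.156365
ρ = −K·T·e^{−rT}·N(−d₂) = -2.372002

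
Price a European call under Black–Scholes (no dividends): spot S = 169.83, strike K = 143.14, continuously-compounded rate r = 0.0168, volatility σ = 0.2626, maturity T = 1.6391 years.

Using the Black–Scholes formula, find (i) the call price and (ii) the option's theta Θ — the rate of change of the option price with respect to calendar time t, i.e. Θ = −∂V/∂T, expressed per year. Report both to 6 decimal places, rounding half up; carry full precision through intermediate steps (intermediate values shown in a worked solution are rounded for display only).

price = 39.367884
Θ = -6.763695

σ√T = 0.2626·√1.6391 = 0.336200
d₁ = (ln(S/K) + (r+σ²/2)T) / (σ√T) = (ln(169.83/143.14) + (0.0168+0.2626²/2)·1.6391) / 0.336200 = (0.170975 + 0.084052) / 0.336200 = 0.758557
d₂ = d₁ − σ√T = 0.758557 − 0.336200 = 0.422357
e^{−rT} = e^{−0.0168·1.6391} = 0.972839
N(d₁) = 0.775941,  N(d₂) = 0.663618
Call price V = S·N(d₁) − K·e^{−rT}·N(d₂) = 131.778107 − 92.410222 = 39.367884
φ(d₁) = (1/√(2π))·e^{−d₁²/2} = 0.299200
Θ = −S·φ(d₁)·σ/(2√T) − r·K·e^{−rT}·N(d₂) = −5.211203 − 1.552492 = -6.763695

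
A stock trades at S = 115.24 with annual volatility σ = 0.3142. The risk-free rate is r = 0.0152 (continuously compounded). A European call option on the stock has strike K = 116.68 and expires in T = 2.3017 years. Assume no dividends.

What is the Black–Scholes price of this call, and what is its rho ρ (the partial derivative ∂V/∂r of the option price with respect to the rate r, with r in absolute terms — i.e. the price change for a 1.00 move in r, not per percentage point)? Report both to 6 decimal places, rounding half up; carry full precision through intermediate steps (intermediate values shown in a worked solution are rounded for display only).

price = 22.776549
ρ = 110.023715

σ√T = 0.3142·√2.3017 = 0.476684
d₁ = (ln(S/K) + (r+σ²/2)T) / (σ√T) = (ln(115.24/116.68) + (0.0152+0.3142²/2)·2.3017) / 0.476684 = (-0.012418 + 0.148600) / 0.476684 = 0.285685
d₂ = d₁ − σ√T = 0.285685 − 0.476684 = -0.190999
e^{−rT} = e^{−0.0152·2.3017} = 0.965619
N(d₁) = 0.612440,  N(d₂) = 0.424263
Call price V = S·N(d₁) − K·e^{−rT}·N(d₂) = 70.577616 − 47.801066 = 22.776549
ρ = K·T·e^{−rT}·N(d₂) = 110.023715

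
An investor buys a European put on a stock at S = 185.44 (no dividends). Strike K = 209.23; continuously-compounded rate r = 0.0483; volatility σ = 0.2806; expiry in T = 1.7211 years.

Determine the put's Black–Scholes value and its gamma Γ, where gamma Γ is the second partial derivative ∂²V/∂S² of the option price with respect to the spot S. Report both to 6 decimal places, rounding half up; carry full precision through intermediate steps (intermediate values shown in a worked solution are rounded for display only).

σ√T = 0.2806·√1.7211 = 0.368121
d₁ = (ln(S/K) + (r+σ²/2)T) / (σ√T) = (ln(185.44/209.23) + (0.0483+0.2806²/2)·1.7211) / 0.368121 = (-0.120703 + 0.150886) / 0.368121 = 0.081992
d₂ = d₁ − σ√T = 0.081992 − 0.368121 = -0.286129
e^{−rT} = e^{−0.0483·1.7211} = 0.920232
N(−d₁) = 0.467327,  N(−d₂) = 0.612610
Put price V = K·e^{−rT}·N(−d₂) − S·N(−d₁) = 117.952134 − 86.661039 = 31.291096
φ(d₁) = (1/√(2π))·e^{−d₁²/2} = 0.397604
Γ = φ(d₁) / (S·σ·√T) = 0.005824

price = 31.291096
Γ = 0.005824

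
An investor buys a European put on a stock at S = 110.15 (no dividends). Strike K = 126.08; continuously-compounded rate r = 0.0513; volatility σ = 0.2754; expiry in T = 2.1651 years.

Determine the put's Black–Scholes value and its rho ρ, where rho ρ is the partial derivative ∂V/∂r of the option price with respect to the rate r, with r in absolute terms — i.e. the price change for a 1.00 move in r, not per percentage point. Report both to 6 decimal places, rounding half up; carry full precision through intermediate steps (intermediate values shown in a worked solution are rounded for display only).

σ√T = 0.2754·√2.1651 = 0.405231
d₁ = (ln(S/K) + (r+σ²/2)T) / (σ√T) = (ln(110.15/126.08) + (0.0513+0.2754²/2)·2.1651) / 0.405231 = (-0.135074 + 0.193176) / 0.405231 = 0.143380
d₂ = d₁ − σ√T = 0.143380 − 0.405231 = -0.261851
e^{−rT} = e^{−0.0513·2.1651} = 0.894876
N(−d₁) = 0.442995,  N(−d₂) = 0.603282
Put price V = K·e^{−rT}·N(−d₂) − S·N(−d₁) = 68.065879 − 48.795882 = 19.269997
ρ = −K·T·e^{−rT}·N(−d₂) = -147.369434

price = 19.269997
ρ = -147.369434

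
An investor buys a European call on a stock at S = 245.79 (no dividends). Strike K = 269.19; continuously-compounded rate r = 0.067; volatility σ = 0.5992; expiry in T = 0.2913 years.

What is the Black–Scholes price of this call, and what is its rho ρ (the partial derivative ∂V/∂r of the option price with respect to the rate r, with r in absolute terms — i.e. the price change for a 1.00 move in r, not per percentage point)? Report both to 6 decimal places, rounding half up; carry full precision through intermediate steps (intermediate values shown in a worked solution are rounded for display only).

σ√T = 0.5992·√0.2913 = 0.323402
d₁ = (ln(S/K) + (r+σ²/2)T) / (σ√T) = (ln(245.79/269.19) + (0.067+0.5992²/2)·0.2913) / 0.323402 = (-0.090940 + 0.071811) / 0.323402 = -0.059148
d₂ = d₁ − σ√T = -0.059148 − 0.323402 = -0.382550
e^{−rT} = e^{−0.067·0.2913} = 0.980672
N(d₁) = 0.476417,  N(d₂) = 0.351027
Call price V = S·N(d₁) − K·e^{−rT}·N(d₂) = 117.098558 − 92.666580 = 24.431977
ρ = K·T·e^{−rT}·N(d₂) = 26.993775

price = 24.431977
ρ = 26.993775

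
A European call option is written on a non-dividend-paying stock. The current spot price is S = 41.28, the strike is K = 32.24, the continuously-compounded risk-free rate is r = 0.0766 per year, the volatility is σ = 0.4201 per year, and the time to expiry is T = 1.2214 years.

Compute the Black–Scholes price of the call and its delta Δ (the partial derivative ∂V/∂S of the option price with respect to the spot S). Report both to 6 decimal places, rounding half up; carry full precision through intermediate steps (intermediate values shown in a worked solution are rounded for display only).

price = 14.065923
Δ = 0.832984

σ√T = 0.4201·√1.2214 = 0.464282
d₁ = (ln(S/K) + (r+σ²/2)T) / (σ√T) = (ln(41.28/32.24) + (0.0766+0.4201²/2)·1.2214) / 0.464282 = (0.247170 + 0.201338) / 0.464282 = 0.966026
d₂ = d₁ − σ√T = 0.966026 − 0.464282 = 0.501744
e^{−rT} = e^{−0.0766·1.2214} = 0.910684
N(d₁) = 0.832984,  N(d₂) = 0.692076
Call price V = S·N(d₁) − K·e^{−rT}·N(d₂) = 34.385596 − 20.319673 = 14.065923
Δ = N(d₁) = 0.832984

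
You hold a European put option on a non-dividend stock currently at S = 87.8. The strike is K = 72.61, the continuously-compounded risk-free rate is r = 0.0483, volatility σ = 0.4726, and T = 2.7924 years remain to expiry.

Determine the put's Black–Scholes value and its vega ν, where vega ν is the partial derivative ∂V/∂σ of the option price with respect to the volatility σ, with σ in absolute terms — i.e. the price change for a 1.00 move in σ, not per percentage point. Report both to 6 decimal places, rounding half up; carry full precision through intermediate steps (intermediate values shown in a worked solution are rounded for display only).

price = 12.863993
ν = 42.292368

σ√T = 0.4726·√2.7924 = 0.789737
d₁ = (ln(S/K) + (r+σ²/2)T) / (σ√T) = (ln(87.8/72.61) + (0.0483+0.4726²/2)·2.7924) / 0.789737 = (0.189959 + 0.446715) / 0.789737 = 0.806185
d₂ = d₁ − σ√T = 0.806185 − 0.789737 = 0.016448
e^{−rT} = e^{−0.0483·2.7924} = 0.873827
N(−d₁) = 0.210068,  N(−d₂) = 0.493439
Put price V = K·e^{−rT}·N(−d₂) − S·N(−d₁) = 31.307974 − 18.443982 = 12.863993
φ(d₁) = (1/√(2π))·e^{−d₁²/2} = 0.288256
ν = S·φ(d₁)·√T = 42.292368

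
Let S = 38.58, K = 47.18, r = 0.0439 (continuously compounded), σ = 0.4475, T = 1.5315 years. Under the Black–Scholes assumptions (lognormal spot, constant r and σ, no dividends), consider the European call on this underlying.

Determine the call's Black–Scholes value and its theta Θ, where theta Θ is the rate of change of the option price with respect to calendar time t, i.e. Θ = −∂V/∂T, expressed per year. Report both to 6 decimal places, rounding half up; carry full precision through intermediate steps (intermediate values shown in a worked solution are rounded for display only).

price = 6.508859
Θ = -3.365757

σ√T = 0.4475·√1.5315 = 0.553798
d₁ = (ln(S/K) + (r+σ²/2)T) / (σ√T) = (ln(38.58/47.18) + (0.0439+0.4475²/2)·1.5315) / 0.553798 = (-0.201236 + 0.220579) / 0.553798 = 0.034928
d₂ = d₁ − σ√T = 0.034928 − 0.553798 = -0.518870
e^{−rT} = e^{−0.0439·1.5315} = 0.934977
N(d₁) = 0.513931,  N(d₂) = 0.301926
Call price V = S·N(d₁) − K·e^{−rT}·N(d₂) = 19.827473 − 13.318613 = 6.508859
φ(d₁) = (1/√(2π))·e^{−d₁²/2} = 0.398699
Θ = −S·φ(d₁)·σ/(2√T) − r·K·e^{−rT}·N(d₂) = −2.781070 − 0.584687 = -3.365757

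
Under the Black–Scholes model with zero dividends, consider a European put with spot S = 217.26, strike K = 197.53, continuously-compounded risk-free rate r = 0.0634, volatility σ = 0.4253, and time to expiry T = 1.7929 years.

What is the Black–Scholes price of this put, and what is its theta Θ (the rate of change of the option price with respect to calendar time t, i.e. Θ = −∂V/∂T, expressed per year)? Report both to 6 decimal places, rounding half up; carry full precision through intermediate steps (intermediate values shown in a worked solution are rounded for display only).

σ√T = 0.4253·√1.7929 = 0.569473
d₁ = (ln(S/K) + (r+σ²/2)T) / (σ√T) = (ln(217.26/197.53) + (0.0634+0.4253²/2)·1.7929) / 0.569473 = (0.095204 + 0.275820) / 0.569473 = 0.651521
d₂ = d₁ − σ√T = 0.651521 − 0.569473 = 0.082048
e^{−rT} = e^{−0.0634·1.7929} = 0.892553
N(−d₁) = 0.257355,  N(−d₂) = 0.467304
Put price V = K·e^{−rT}·N(−d₂) − S·N(−d₁) = 82.388496 − 55.912937 = 26.475559
φ(d₁) = (1/√(2π))·e^{−d₁²/2} = 0.322653
Θ = −S·φ(d₁)·σ/(2√T) + r·K·e^{−rT}·N(−d₂) = −11.132751 + 5.223431 = -5.909320

price = 26.475559
Θ = -5.909320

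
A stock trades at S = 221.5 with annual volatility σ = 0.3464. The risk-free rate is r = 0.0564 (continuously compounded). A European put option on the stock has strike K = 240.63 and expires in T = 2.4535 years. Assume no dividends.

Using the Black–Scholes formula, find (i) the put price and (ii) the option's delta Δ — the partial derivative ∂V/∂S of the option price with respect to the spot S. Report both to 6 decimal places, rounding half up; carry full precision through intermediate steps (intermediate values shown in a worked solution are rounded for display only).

price = 40.337082
Δ = -0.354331

σ√T = 0.3464·√2.4535 = 0.542589
d₁ = (ln(S/K) + (r+σ²/2)T) / (σ√T) = (ln(221.5/240.63) + (0.0564+0.3464²/2)·2.4535) / 0.542589 = (-0.082838 + 0.285579) / 0.542589 = 0.373655
d₂ = d₁ − σ√T = 0.373655 − 0.542589 = -0.168934
e^{−rT} = e^{−0.0564·2.4535} = 0.870770
N(−d₁) = 0.354331,  N(−d₂) = 0.567076
Put price V = K·e^{−rT}·N(−d₂) − S·N(−d₁) = 118.821318 − 78.484236 = 40.337082
Δ = −N(−d₁) = -0.354331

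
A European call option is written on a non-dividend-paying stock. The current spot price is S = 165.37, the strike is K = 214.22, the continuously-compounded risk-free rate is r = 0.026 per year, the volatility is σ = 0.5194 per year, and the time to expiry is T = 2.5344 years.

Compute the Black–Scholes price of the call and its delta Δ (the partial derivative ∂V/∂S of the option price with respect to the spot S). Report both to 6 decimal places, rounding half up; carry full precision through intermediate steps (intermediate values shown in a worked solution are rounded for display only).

σ√T = 0.5194·√2.5344 = 0.826874
d₁ = (ln(S/K) + (r+σ²/2)T) / (σ√T) = (ln(165.37/214.22) + (0.026+0.5194²/2)·2.5344) / 0.826874 = (-0.258818 + 0.407755) / 0.826874 = 0.180120
d₂ = d₁ − σ√T = 0.180120 − 0.826874 = -0.646754
e^{−rT} = e^{−0.026·2.5344} = 0.936230
N(d₁) = 0.571471,  N(d₂) = 0.258896
Call price V = S·N(d₁) − K·e^{−rT}·N(d₂) = 94.504150 − 51.923870 = 42.580279
Δ = N(d₁) = 0.571471

price = 42.580279
Δ = 0.571471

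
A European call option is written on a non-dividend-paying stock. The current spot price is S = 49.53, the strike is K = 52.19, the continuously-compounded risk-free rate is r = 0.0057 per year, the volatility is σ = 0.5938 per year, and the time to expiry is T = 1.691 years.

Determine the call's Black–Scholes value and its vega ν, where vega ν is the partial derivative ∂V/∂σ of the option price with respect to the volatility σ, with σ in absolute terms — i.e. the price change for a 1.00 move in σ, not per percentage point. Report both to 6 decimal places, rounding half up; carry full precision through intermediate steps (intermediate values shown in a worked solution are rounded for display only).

σ√T = 0.5938·√1.691 = 0.772168
d₁ = (ln(S/K) + (r+σ²/2)T) / (σ√T) = (ln(49.53/52.19) + (0.0057+0.5938²/2)·1.691) / 0.772168 = (-0.052312 + 0.307761) / 0.772168 = 0.330819
d₂ = d₁ − σ√T = 0.330819 − 0.772168 = -0.441349
e^{−rT} = e^{−0.0057·1.691} = 0.990408
N(d₁) = 0.629610,  N(d₂) = 0.329480
Call price V = S·N(d₁) − K·e^{−rT}·N(d₂) = 31.184562 − 17.030626 = 14.153936
φ(d₁) = (1/√(2π))·e^{−d₁²/2} = 0.377698
ν = S·φ(d₁)·√T = 24.326816

price = 14.153936
ν = 24.326816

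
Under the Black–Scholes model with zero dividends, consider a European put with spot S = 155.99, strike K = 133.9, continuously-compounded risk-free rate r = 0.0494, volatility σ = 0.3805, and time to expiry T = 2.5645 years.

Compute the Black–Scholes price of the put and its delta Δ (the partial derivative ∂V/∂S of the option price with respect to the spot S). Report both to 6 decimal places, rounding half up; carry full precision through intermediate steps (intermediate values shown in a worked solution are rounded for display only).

price = 17.036255
Δ = -0.222679

σ√T = 0.3805·√2.5645 = 0.609335
d₁ = (ln(S/K) + (r+σ²/2)T) / (σ√T) = (ln(155.99/133.9) + (0.0494+0.3805²/2)·2.5645) / 0.609335 = (0.152699 + 0.312331) / 0.609335 = 0.763176
d₂ = d₁ − σ√T = 0.763176 − 0.609335 = 0.153841
e^{−rT} = e^{−0.0494·2.5645} = 0.881010
N(−d₁) = 0.222679,  N(−d₂) = 0.438868
Put price V = K·e^{−rT}·N(−d₂) − S·N(−d₁) = 51.772009 − 34.735755 = 17.036255
Δ = −N(−d₁) = -0.222679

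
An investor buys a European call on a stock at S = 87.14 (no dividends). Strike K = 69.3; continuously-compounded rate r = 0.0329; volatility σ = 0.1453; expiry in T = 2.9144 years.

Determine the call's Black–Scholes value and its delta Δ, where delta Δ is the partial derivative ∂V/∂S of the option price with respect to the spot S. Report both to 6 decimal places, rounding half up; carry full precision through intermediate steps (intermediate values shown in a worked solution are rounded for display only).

price = 24.990597
Δ = 0.924222

σ√T = 0.1453·√2.9144 = 0.248051
d₁ = (ln(S/K) + (r+σ²/2)T) / (σ√T) = (ln(87.14/69.3) + (0.0329+0.1453²/2)·2.9144) / 0.248051 = (0.229071 + 0.126648) / 0.248051 = 1.434060
d₂ = d₁ − σ√T = 1.434060 − 0.248051 = 1.186010
e^{−rT} = e^{−0.0329·2.9144} = 0.908570
N(d₁) = 0.924222,  N(d₂) = 0.882191
Call price V = S·N(d₁) − K·e^{−rT}·N(d₂) = 80.536745 − 55.546148 = 24.990597
Δ = N(d₁) = 0.924222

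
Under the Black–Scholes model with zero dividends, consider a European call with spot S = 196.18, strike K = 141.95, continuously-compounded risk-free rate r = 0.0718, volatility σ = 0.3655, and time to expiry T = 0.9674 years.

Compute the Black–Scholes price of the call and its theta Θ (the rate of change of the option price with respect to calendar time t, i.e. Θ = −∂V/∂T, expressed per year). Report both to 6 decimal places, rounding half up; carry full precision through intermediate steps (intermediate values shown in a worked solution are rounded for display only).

price = 67.742176
Θ = -14.259347

σ√T = 0.3655·√0.9674 = 0.359493
d₁ = (ln(S/K) + (r+σ²/2)T) / (σ√T) = (ln(196.18/141.95) + (0.0718+0.3655²/2)·0.9674) / 0.359493 = (0.323558 + 0.134077) / 0.359493 = 1.273000
d₂ = d₁ − σ√T = 1.273000 − 0.359493 = 0.913507
e^{−rT} = e^{−0.0718·0.9674} = 0.932898
N(d₁) = 0.898491,  N(d₂) = 0.819512
Call price V = S·N(d₁) − K·e^{−rT}·N(d₂) = 176.265967 − 108.523791 = 67.742176
φ(d₁) = (1/√(2π))·e^{−d₁²/2} = 0.177426
Θ = −S·φ(d₁)·σ/(2√T) − r·K·e^{−rT}·N(d₂) = −6.467339 − 7.792008 = -14.259347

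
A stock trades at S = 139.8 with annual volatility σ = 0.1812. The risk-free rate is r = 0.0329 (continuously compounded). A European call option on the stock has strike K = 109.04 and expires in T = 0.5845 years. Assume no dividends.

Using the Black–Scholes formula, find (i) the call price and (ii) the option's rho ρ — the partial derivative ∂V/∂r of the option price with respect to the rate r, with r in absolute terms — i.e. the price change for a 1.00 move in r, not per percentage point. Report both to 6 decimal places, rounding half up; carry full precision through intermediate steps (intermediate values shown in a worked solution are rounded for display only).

σ√T = 0.1812·√0.5845 = 0.138532
d₁ = (ln(S/K) + (r+σ²/2)T) / (σ√T) = (ln(139.8/109.04) + (0.0329+0.1812²/2)·0.5845) / 0.138532 = (0.248498 + 0.028826) / 0.138532 = 2.001873
d₂ = d₁ − σ√T = 2.001873 − 0.138532 = 1.863341
e^{−rT} = e^{−0.0329·0.5845} = 0.980954
N(d₁) = 0.977351,  N(d₂) = 0.968793
Call price V = S·N(d₁) − K·e^{−rT}·N(d₂) = 136.633641 − 103.625169 = 33.008472
ρ = K·T·e^{−rT}·N(d₂) = 60.568911

price = 33.008472
ρ = 60.568911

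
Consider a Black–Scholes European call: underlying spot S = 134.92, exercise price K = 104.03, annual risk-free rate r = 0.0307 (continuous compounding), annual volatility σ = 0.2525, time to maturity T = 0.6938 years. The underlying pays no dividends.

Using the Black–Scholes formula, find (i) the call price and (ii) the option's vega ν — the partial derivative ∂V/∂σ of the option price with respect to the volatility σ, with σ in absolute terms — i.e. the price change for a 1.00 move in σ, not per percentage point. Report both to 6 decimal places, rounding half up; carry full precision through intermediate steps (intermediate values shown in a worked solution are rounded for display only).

σ√T = 0.2525·√0.6938 = 0.210319
d₁ = (ln(S/K) + (r+σ²/2)T) / (σ√T) = (ln(134.92/104.03) + (0.0307+0.2525²/2)·0.6938) / 0.210319 = (0.260003 + 0.043417) / 0.210319 = 1.442663
d₂ = d₁ − σ√T = 1.442663 − 0.210319 = 1.232344
e^{−rT} = e^{−0.0307·0.6938} = 0.978926
N(d₁) = 0.925442,  N(d₂) = 0.891090
Call price V = S·N(d₁) − K·e^{−rT}·N(d₂) = 124.860668 − 90.746455 = 34.114213
φ(d₁) = (1/√(2π))·e^{−d₁²/2} = 0.140918
ν = S·φ(d₁)·√T = 15.836539

price = 34.114213
ν = 15.836539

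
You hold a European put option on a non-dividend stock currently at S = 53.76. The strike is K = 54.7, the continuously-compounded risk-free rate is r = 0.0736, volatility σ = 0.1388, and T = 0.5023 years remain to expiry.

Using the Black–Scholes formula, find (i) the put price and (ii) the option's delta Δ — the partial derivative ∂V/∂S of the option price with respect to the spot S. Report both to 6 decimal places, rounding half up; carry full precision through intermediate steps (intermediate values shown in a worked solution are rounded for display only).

price = 1.607225
Δ = -0.401762

σ√T = 0.1388·√0.5023 = 0.098372
d₁ = (ln(S/K) + (r+σ²/2)T) / (σ√T) = (ln(53.76/54.7) + (0.0736+0.1388²/2)·0.5023) / 0.098372 = (-0.017334 + 0.041808) / 0.098372 = 0.248788
d₂ = d₁ − σ√T = 0.248788 − 0.098372 = 0.150416
e^{−rT} = e^{−0.0736·0.5023} = 0.963706
N(−d₁) = 0.401762,  N(−d₂) = 0.440218
Put price V = K·e^{−rT}·N(−d₂) − S·N(−d₁) = 23.205963 − 21.598739 = 1.607225
Δ = −N(−d₁) = -0.401762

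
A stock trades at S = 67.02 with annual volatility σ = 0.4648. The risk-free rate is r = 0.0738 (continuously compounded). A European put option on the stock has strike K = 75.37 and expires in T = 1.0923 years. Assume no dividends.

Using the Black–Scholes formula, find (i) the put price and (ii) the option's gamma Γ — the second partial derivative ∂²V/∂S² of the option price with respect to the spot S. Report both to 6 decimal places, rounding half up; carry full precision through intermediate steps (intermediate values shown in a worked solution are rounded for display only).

σ√T = 0.4648·√1.0923 = 0.485777
d₁ = (ln(S/K) + (r+σ²/2)T) / (σ√T) = (ln(67.02/75.37) + (0.0738+0.4648²/2)·1.0923) / 0.485777 = (-0.117418 + 0.198601) / 0.485777 = 0.167120
d₂ = d₁ − σ√T = 0.167120 − 0.485777 = -0.318657
e^{−rT} = e^{−0.0738·1.0923} = 0.922552
N(−d₁) = 0.433638,  N(−d₂) = 0.625007
Put price V = K·e^{−rT}·N(−d₂) − S·N(−d₁) = 43.458417 − 29.062398 = 14.396019
φ(d₁) = (1/√(2π))·e^{−d₁²/2} = 0.393410
Γ = φ(d₁) / (S·σ·√T) = 0.012084

price = 14.396019
Γ = 0.012084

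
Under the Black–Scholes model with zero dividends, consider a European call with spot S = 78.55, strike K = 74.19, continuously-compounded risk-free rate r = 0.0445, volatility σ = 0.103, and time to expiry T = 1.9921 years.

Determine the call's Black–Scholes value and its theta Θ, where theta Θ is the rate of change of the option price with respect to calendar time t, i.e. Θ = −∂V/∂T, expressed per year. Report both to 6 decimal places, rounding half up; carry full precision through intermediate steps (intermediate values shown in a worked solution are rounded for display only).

price = 11.532424
Θ = -3.130396

σ√T = 0.103·√1.9921 = 0.145376
d₁ = (ln(S/K) + (r+σ²/2)T) / (σ√T) = (ln(78.55/74.19) + (0.0445+0.103²/2)·1.9921) / 0.145376 = (0.057106 + 0.099216) / 0.145376 = 1.075291
d₂ = d₁ − σ√T = 1.075291 − 0.145376 = 0.929915
e^{−rT} = e^{−0.0445·1.9921} = 0.915167
N(d₁) = 0.858878,  N(d₂) = 0.823792
Call price V = S·N(d₁) − K·e^{−rT}·N(d₂) = 67.464849 − 55.932425 = 11.532424
φ(d₁) = (1/√(2π))·e^{−d₁²/2} = 0.223786
Θ = −S·φ(d₁)·σ/(2√T) − r·K·e^{−rT}·N(d₂) = −0.641403 − 2.488993 = -3.130396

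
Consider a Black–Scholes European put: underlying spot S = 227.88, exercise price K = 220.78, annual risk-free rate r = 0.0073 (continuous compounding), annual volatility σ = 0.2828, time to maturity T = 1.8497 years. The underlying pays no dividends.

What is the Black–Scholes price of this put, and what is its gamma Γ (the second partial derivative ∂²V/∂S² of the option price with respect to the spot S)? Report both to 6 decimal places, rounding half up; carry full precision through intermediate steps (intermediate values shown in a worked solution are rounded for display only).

price = 29.185004
Γ = 0.004339

σ√T = 0.2828·√1.8497 = 0.384618
d₁ = (ln(S/K) + (r+σ²/2)T) / (σ√T) = (ln(227.88/220.78) + (0.0073+0.2828²/2)·1.8497) / 0.384618 = (0.031652 + 0.087468) / 0.384618 = 0.309712
d₂ = d₁ − σ√T = 0.309712 − 0.384618 = -0.074906
e^{−rT} = e^{−0.0073·1.8497} = 0.986588
N(−d₁) = 0.378390,  N(−d₂) = 0.529855
Put price V = K·e^{−rT}·N(−d₂) − S·N(−d₁) = 115.412520 − 86.227516 = 29.185004
φ(d₁) = (1/√(2π))·e^{−d₁²/2} = 0.380260
Γ = φ(d₁) / (S·σ·√T) = 0.004339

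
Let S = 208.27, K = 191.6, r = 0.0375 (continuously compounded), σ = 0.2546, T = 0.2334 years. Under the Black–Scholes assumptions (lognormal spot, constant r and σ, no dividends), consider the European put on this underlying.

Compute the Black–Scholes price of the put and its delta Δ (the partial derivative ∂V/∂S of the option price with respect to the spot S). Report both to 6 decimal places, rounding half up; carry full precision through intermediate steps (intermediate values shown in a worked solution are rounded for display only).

price = 3.208585
Δ = -0.208709

σ√T = 0.2546·√0.2334 = 0.123001
d₁ = (ln(S/K) + (r+σ²/2)T) / (σ√T) = (ln(208.27/191.6) + (0.0375+0.2546²/2)·0.2334) / 0.123001 = (0.083425 + 0.016317) / 0.123001 = 0.810908
d₂ = d₁ − σ√T = 0.810908 − 0.123001 = 0.687907
e^{−rT} = e^{−0.0375·0.2334} = 0.991286
N(−d₁) = 0.208709,  N(−d₂) = 0.245756
Put price V = K·e^{−rT}·N(−d₂) − S·N(−d₁) = 46.676441 − 43.467856 = 3.208585
Δ = −N(−d₁) = -0.208709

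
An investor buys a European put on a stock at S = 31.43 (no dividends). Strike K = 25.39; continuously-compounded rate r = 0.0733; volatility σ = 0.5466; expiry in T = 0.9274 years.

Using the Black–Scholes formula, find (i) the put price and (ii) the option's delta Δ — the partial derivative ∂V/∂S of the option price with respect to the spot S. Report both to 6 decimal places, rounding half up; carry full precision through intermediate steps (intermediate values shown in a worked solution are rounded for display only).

price = 2.644689
Δ = -0.212506

σ√T = 0.5466·√0.9274 = 0.526385
d₁ = (ln(S/K) + (r+σ²/2)T) / (σ√T) = (ln(31.43/25.39) + (0.0733+0.5466²/2)·0.9274) / 0.526385 = (0.213407 + 0.206519) / 0.526385 = 0.797756
d₂ = d₁ − σ√T = 0.797756 − 0.526385 = 0.271371
e^{−rT} = e^{−0.0733·0.9274} = 0.934281
N(−d₁) = 0.212506,  N(−d₂) = 0.393053
Put price V = K·e^{−rT}·N(−d₂) − S·N(−d₁) = 9.323758 − 6.679069 = 2.644689
Δ = −N(−d₁) = -0.212506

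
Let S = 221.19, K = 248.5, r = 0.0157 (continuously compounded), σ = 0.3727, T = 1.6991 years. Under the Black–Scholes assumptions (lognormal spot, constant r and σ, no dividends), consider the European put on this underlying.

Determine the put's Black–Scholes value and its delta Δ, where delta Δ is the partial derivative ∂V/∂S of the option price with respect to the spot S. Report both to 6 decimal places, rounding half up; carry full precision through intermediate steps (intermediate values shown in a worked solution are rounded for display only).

σ√T = 0.3727·√1.6991 = 0.485813
d₁ = (ln(S/K) + (r+σ²/2)T) / (σ√T) = (ln(221.19/248.5) + (0.0157+0.3727²/2)·1.6991) / 0.485813 = (-0.116421 + 0.144683) / 0.485813 = 0.058175
d₂ = d₁ − σ√T = 0.058175 − 0.485813 = -0.427638
e^{−rT} = e^{−0.0157·1.6991} = 0.973677
N(−d₁) = 0.476805,  N(−d₂) = 0.665543
Put price V = K·e^{−rT}·N(−d₂) − S·N(−d₁) = 161.033811 − 105.464428 = 55.569383
Δ = −N(−d₁) = -0.476805

price = 55.569383
Δ = -0.476805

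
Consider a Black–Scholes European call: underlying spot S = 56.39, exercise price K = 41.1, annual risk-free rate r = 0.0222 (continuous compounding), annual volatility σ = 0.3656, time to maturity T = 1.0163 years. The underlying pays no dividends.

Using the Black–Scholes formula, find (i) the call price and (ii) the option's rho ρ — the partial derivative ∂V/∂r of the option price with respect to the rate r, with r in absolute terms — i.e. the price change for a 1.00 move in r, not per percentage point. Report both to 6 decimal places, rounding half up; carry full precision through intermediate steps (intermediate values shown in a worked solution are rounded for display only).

σ√T = 0.3656·√1.0163 = 0.368568
d₁ = (ln(S/K) + (r+σ²/2)T) / (σ√T) = (ln(56.39/41.1) + (0.0222+0.3656²/2)·1.0163) / 0.368568 = (0.316284 + 0.090483) / 0.368568 = 1.103642
d₂ = d₁ − σ√T = 1.103642 − 0.368568 = 0.735074
e^{−rT} = e^{−0.0222·1.0163} = 0.977691
N(d₁) = 0.865126,  N(d₂) = 0.768853
Call price V = S·N(d₁) − K·e^{−rT}·N(d₂) = 48.784440 − 30.894883 = 17.889556
ρ = K·T·e^{−rT}·N(d₂) = 31.398470

price = 17.889556
ρ = 31.398470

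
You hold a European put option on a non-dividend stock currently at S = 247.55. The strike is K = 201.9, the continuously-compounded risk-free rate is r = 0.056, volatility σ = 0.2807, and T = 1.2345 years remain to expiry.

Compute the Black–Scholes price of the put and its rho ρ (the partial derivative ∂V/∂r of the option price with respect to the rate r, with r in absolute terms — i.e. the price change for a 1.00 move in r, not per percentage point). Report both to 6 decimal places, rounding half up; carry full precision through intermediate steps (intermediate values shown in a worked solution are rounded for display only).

σ√T = 0.2807·√1.2345 = 0.311880
d₁ = (ln(S/K) + (r+σ²/2)T) / (σ√T) = (ln(247.55/201.9) + (0.056+0.2807²/2)·1.2345) / 0.311880 = (0.203840 + 0.117767) / 0.311880 = 1.031186
d₂ = d₁ − σ√T = 1.031186 − 0.311880 = 0.719306
e^{−rT} = e^{−0.056·1.2345} = 0.933203
N(−d₁) = 0.151227,  N(−d₂) = 0.235976
Put price V = K·e^{−rT}·N(−d₂) − S·N(−d₁) = 44.461167 − 37.436174 = 7.024992
ρ = −K·T·e^{−rT}·N(−d₂) = -54.887310

price = 7.024992
ρ = -54.887310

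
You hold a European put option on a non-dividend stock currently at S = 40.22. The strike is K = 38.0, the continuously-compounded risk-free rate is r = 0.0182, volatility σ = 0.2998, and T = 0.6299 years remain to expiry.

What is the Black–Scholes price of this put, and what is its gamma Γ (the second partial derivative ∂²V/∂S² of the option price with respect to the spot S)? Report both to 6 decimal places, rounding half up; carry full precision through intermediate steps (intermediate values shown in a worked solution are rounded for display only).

price = 2.506341
Γ = 0.038393

σ√T = 0.2998·√0.6299 = 0.237940
d₁ = (ln(S/K) + (r+σ²/2)T) / (σ√T) = (ln(40.22/38.0) + (0.0182+0.2998²/2)·0.6299) / 0.237940 = (0.056778 + 0.039772) / 0.237940 = 0.405775
d₂ = d₁ − σ√T = 0.405775 − 0.237940 = 0.167835
e^{−rT} = e^{−0.0182·0.6299} = 0.988601
N(−d₁) = 0.342454,  N(−d₂) = 0.433356
Put price V = K·e^{−rT}·N(−d₂) − S·N(−d₁) = 16.279838 − 13.773497 = 2.506341
φ(d₁) = (1/√(2π))·e^{−d₁²/2} = 0.367414
Γ = φ(d₁) / (S·σ·√T) = 0.038393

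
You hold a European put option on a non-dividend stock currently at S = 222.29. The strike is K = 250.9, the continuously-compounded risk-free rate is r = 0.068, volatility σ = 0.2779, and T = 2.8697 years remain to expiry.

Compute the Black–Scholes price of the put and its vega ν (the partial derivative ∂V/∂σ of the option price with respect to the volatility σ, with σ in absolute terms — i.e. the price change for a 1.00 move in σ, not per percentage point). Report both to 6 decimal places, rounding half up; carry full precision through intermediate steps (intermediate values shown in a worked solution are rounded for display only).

σ√T = 0.2779·√2.8697 = 0.470768
d₁ = (ln(S/K) + (r+σ²/2)T) / (σ√T) = (ln(222.29/250.9) + (0.068+0.2779²/2)·2.8697) / 0.470768 = (-0.121072 + 0.305951) / 0.470768 = 0.392718
d₂ = d₁ − σ√T = 0.392718 − 0.470768 = -0.078050
e^{−rT} = e^{−0.068·2.8697} = 0.822720
N(−d₁) = 0.347264,  N(−d₂) = 0.531106
Put price V = K·e^{−rT}·N(−d₂) − S·N(−d₁) = 109.631043 − 77.193262 = 32.437781
φ(d₁) = (1/√(2π))·e^{−d₁²/2} = 0.369335
ν = S·φ(d₁)·√T = 139.077900

price = 32.437781
ν = 139.077900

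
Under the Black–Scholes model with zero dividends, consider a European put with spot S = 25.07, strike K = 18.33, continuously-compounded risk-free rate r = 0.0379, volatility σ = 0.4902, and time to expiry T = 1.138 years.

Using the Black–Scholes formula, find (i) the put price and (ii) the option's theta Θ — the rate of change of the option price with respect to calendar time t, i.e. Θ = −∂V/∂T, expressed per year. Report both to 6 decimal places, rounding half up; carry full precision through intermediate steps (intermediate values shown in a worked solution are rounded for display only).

price = 1.587159
Θ = -1.249034

σ√T = 0.4902·√1.138 = 0.522931
d₁ = (ln(S/K) + (r+σ²/2)T) / (σ√T) = (ln(25.07/18.33) + (0.0379+0.4902²/2)·1.138) / 0.522931 = (0.313133 + 0.179859) / 0.522931 = 0.942747
d₂ = d₁ − σ√T = 0.942747 − 0.522931 = 0.419816
e^{−rT} = e^{−0.0379·1.138} = 0.957787
N(−d₁) = 0.172905,  N(−d₂) = 0.337310
Put price V = K·e^{−rT}·N(−d₂) − S·N(−d₁) = 5.921894 − 4.334735 = 1.587159
φ(d₁) = (1/√(2π))·e^{−d₁²/2} = 0.255809
Θ = −S·φ(d₁)·σ/(2√T) + r·K·e^{−rT}·N(−d₂) = −1.473474 + 0.224440 = -1.249034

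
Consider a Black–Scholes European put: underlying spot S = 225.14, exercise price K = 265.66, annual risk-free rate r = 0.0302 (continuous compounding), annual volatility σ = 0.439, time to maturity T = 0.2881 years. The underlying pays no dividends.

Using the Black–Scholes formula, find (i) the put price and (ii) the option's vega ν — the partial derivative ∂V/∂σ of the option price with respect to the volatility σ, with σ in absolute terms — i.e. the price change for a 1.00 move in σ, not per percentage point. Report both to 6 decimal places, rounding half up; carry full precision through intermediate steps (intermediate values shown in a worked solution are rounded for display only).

price = 46.874037
ν = 41.497238

σ√T = 0.439·√0.2881 = 0.235633
d₁ = (ln(S/K) + (r+σ²/2)T) / (σ√T) = (ln(225.14/265.66) + (0.0302+0.439²/2)·0.2881) / 0.235633 = (-0.165495 + 0.036462) / 0.235633 = -0.547601
d₂ = d₁ − σ√T = -0.547601 − 0.235633 = -0.783234
e^{−rT} = e^{−0.0302·0.2881} = 0.991337
N(−d₁) = 0.708017,  N(−d₂) = 0.783255
Put price V = K·e^{−rT}·N(−d₂) − S·N(−d₁) = 206.276965 − 159.402928 = 46.874037
φ(d₁) = (1/√(2π))·e^{−d₁²/2} = 0.343396
ν = S·φ(d₁)·√T = 41.497238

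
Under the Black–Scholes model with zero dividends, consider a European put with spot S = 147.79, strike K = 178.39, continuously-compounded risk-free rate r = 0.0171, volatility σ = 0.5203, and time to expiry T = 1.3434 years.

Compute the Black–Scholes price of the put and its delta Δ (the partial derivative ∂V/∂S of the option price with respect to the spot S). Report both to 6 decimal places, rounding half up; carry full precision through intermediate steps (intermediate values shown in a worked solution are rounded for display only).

σ√T = 0.5203·√1.3434 = 0.603054
d₁ = (ln(S/K) + (r+σ²/2)T) / (σ√T) = (ln(147.79/178.39) + (0.0171+0.5203²/2)·1.3434) / 0.603054 = (-0.188180 + 0.204809) / 0.603054 = 0.027576
d₂ = d₁ − σ√T = 0.027576 − 0.603054 = -0.575479
e^{−rT} = e^{−0.0171·1.3434} = 0.977290
N(−d₁) = 0.489000,  N(−d₂) = 0.717516
Put price V = K·e^{−rT}·N(−d₂) − S·N(−d₁) = 125.090852 − 72.269353 = 52.821499
Δ = −N(−d₁) = -0.489000

price = 52.821499
Δ = -0.489000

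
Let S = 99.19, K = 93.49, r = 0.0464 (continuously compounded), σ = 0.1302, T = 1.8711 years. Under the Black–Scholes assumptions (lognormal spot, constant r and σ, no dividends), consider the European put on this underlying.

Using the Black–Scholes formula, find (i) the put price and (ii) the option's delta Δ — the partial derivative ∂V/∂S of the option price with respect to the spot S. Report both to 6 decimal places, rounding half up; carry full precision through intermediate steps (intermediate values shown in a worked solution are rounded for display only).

σ√T = 0.1302·√1.8711 = 0.178098
d₁ = (ln(S/K) + (r+σ²/2)T) / (σ√T) = (ln(99.19/93.49) + (0.0464+0.1302²/2)·1.8711) / 0.178098 = (0.059183 + 0.102679) / 0.178098 = 0.908832
d₂ = d₁ − σ√T = 0.908832 − 0.178098 = 0.730733
e^{−rT} = e^{−0.0464·1.8711} = 0.916843
N(−d₁) = 0.181720,  N(−d₂) = 0.232471
Put price V = K·e^{−rT}·N(−d₂) − S·N(−d₁) = 19.926405 − 18.024760 = 1.901645
Δ = −N(−d₁) = -0.181720

price = 1.901645
Δ = -0.181720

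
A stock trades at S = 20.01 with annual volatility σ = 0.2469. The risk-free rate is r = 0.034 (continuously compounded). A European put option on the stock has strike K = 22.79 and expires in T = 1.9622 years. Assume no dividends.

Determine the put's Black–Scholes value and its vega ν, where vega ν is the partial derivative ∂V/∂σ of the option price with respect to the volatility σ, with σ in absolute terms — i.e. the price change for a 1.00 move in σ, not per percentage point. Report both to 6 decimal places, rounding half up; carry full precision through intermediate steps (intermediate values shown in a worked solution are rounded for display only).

price = 3.538661
ν = 11.181645

σ√T = 0.2469·√1.9622 = 0.345854
d₁ = (ln(S/K) + (r+σ²/2)T) / (σ√T) = (ln(20.01/22.79) + (0.034+0.2469²/2)·1.9622) / 0.345854 = (-0.130090 + 0.126522) / 0.345854 = -0.010315
d₂ = d₁ − σ√T = -0.010315 − 0.345854 = -0.356169
e^{−rT} = e^{−0.034·1.9622} = 0.935462
N(−d₁) = 0.504115,  N(−d₂) = 0.639143
Put price V = K·e^{−rT}·N(−d₂) − S·N(−d₁) = 13.626001 − 10.087340 = 3.538661
φ(d₁) = (1/√(2π))·e^{−d₁²/2} = 0.398921
ν = S·φ(d₁)·√T = 11.181645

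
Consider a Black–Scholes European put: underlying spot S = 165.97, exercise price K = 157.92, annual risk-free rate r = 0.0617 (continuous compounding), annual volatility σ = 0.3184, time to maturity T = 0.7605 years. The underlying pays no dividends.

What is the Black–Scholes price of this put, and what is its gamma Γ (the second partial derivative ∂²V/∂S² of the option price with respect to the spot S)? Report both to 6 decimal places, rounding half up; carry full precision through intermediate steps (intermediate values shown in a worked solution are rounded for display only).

σ√T = 0.3184·√0.7605 = 0.277666
d₁ = (ln(S/K) + (r+σ²/2)T) / (σ√T) = (ln(165.97/157.92) + (0.0617+0.3184²/2)·0.7605) / 0.277666 = (0.049718 + 0.085472) / 0.277666 = 0.486882
d₂ = d₁ − σ√T = 0.486882 − 0.277666 = 0.209216
e^{−rT} = e^{−0.0617·0.7605} = 0.954161
N(−d₁) = 0.313171,  N(−d₂) = 0.417140
Put price V = K·e^{−rT}·N(−d₂) − S·N(−d₁) = 62.855097 − 51.976997 = 10.878100
φ(d₁) = (1/√(2π))·e^{−d₁²/2} = 0.354352
Γ = φ(d₁) / (S·σ·√T) = 0.007689

price = 10.878100
Γ = 0.007689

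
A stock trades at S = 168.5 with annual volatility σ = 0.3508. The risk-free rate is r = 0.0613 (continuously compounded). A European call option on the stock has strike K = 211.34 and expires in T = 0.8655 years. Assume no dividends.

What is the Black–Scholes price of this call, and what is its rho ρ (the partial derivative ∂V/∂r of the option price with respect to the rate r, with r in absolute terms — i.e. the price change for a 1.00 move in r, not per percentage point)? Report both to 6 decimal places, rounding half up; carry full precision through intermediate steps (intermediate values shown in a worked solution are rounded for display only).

σ√T = 0.3508·√0.8655 = 0.326357
d₁ = (ln(S/K) + (r+σ²/2)T) / (σ√T) = (ln(168.5/211.34) + (0.0613+0.3508²/2)·0.8655) / 0.326357 = (-0.226532 + 0.106310) / 0.326357 = -0.368378
d₂ = d₁ − σ√T = -0.368378 − 0.326357 = -0.694735
e^{−rT} = e^{−0.0613·0.8655} = 0.948328
N(d₁) = 0.356296,  N(d₂) = 0.243611
Call price V = S·N(d₁) − K·e^{−rT}·N(d₂) = 60.035820 − 48.824338 = 11.211482
ρ = K·T·e^{−rT}·N(d₂) = 42.257465

price = 11.211482
ρ = 42.257465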